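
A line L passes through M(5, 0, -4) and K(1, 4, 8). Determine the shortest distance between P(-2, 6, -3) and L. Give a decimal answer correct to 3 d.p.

A direction vector for L is K − M = (-4, 4, 12).
Taking (5, 0, -4) on L with direction v = (-4, 4, 12): w = P − (5, 0, -4) = (-7, 6, 1), and w × v = (68, 80, -4).
Distance = |w × v| / |v| = √11040 / √176 ≈ 7.920.

7.920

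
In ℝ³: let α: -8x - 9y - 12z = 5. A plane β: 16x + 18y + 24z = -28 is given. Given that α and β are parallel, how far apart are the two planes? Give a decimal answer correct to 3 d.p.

Rescale β by 1/(-2): -8x - 9y - 12z = 14. Then distance = |5 − 14| / √289 ≈ 0.529.

0.529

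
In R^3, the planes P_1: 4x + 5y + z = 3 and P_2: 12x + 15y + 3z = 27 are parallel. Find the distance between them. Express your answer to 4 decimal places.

Rescale P_2 by 1/3: 4x + 5y + z = 9. Then distance = |3 − 9| / √42 ≈ 0.9258.

0.9258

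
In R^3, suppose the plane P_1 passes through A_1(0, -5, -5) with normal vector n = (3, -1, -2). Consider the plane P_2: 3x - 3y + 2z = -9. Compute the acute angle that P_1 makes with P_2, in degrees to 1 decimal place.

62.9

P_1: n·r = n·A_1 gives 3x - y - 2z = 15.
cos θ = |n₁·n₂| / (|n₁||n₂|) = |8| / (√14 · √22).
θ = arccos(0.45584) ≈ 62.9°.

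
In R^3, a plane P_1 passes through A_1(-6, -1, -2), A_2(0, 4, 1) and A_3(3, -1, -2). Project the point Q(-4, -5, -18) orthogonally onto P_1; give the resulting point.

(-4, -11, -8)

A_1A_2 = (6, 5, 3), A_1A_3 = (9, 0, 0); a normal to P_1 is A_1A_2 × A_1A_3 = (0, 27, -45).
Using A_1: P_1 has equation 27y - 45z = 63.
Foot = Q − λn with λ = (n·Q − d)/|n|² = (675 − 63)/2754 = 2/9.
Foot = (-4, -5, -18) − (2/9)·(0, 27, -45) = (-4, -11, -8).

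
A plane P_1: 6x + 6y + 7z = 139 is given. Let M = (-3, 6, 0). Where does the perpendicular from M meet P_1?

(3, 12, 7)

Foot = M − λn with λ = (n·M − d)/|n|² = (18 − 139)/121 = -1.
Foot = (-3, 6, 0) − (-1)·(6, 6, 7) = (3, 12, 7).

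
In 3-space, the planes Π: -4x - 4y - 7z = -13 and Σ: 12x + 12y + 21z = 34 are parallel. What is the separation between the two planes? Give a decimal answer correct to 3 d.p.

0.185

Rescale Σ by 1/(-3): -4x - 4y - 7z = -34/3. Then distance = |-13 − (-34/3)| / √81 ≈ 0.185.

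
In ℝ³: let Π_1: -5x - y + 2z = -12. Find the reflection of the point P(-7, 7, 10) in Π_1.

(13, 11, 2)

λ = (n·P − d)/|n|² = (48 − (-12))/30 = 2.
Reflection = P − 2λn = (-7, 7, 10) − 4·(-5, -1, 2) = (13, 11, 2).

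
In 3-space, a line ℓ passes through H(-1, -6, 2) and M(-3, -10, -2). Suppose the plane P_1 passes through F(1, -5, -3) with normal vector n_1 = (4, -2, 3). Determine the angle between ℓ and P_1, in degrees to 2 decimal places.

A direction vector for ℓ is M − H = (-2, -4, -4).
P_1: n_1·r = n_1·F gives 4x - 2y + 3z = 5.
sin θ = |n·v| / (|n||v|) = |-12| / (√29 · √36) = 0.37139.
θ ≈ 21.80°.

21.80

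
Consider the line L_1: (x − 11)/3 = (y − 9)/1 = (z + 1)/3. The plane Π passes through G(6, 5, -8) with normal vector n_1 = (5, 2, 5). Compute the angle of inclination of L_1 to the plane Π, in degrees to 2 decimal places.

87.47

L_1 has direction (3, 1, 3) through (11, 9, -1).
Π: n_1·r = n_1·G gives 5x + 2y + 5z = 0.
sin θ = |n·v| / (|n||v|) = |32| / (√54 · √19) = 0.99902.
θ ≈ 87.47°.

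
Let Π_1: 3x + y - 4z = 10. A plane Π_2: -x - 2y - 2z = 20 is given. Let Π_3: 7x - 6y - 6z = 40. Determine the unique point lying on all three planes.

(-2, -4, -5)

Solving the 3×3 linear system 3x + y - 4z = 10, -x - 2y - 2z = 20, 7x - 6y - 6z = 40 (e.g. by elimination or Cramer's rule, determinant = -100) gives (-2, -4, -5).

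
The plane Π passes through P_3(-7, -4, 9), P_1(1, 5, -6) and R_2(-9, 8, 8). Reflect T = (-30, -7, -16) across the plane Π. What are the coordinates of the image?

(24, 5, 20)

P_3P_1 = (8, 9, -15), P_3R_2 = (-2, 12, -1); a normal to Π is P_3P_1 × P_3R_2 = (171, 38, 114).
Using P_3: Π has equation 171x + 38y + 114z = -323.
λ = (n·T − d)/|n|² = (-7220 − (-323))/43681 = -3/19.
Reflection = T − 2λn = (-30, -7, -16) − (-6/19)·(171, 38, 114) = (24, 5, 20).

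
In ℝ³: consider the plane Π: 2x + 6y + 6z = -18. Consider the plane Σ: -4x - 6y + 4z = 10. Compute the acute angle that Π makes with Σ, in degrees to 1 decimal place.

73.8

cos θ = |n₁·n₂| / (|n₁||n₂|) = |-20| / (√76 · √68).
θ = arccos(0.27821) ≈ 73.8°.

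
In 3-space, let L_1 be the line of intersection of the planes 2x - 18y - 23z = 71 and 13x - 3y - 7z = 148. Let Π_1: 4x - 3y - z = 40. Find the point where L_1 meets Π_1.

(10, 1, -3)

Direction of L_1: (2, -18, -23) × (13, -3, -7) = (57, -285, 228).
A point on L_1: solving the two plane equations with x = 11 gives (11, -4, 1).
Substitute r = (11, -4, 1) + t(57, -285, 228) into the plane: 55 + 855t = 40, so t = -1/57.
Intersection: (11, -4, 1) + (-1/57)·(57, -285, 228) = (10, 1, -3).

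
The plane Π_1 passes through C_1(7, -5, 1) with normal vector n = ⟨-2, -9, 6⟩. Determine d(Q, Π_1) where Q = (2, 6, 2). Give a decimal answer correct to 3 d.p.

7.545

Π_1: n·r = n·C_1 gives -2x - 9y + 6z = 37.
n·Q − d = (-2)·(2) + (-9)·(6) + (6)·(2) − 37 = -83; |n| = √121.
Distance = |-83| / √121 = 83/√121 ≈ 7.545.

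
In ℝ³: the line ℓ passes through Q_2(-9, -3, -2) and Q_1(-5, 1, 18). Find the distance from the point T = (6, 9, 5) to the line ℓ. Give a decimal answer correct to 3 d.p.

16.602

A direction vector for ℓ is Q_1 − Q_2 = (4, 4, 20).
Taking (-9, -3, -2) on ℓ with direction v = (4, 4, 20): w = T − (-9, -3, -2) = (15, 12, 7), and w × v = (212, -272, 12).
Distance = |w × v| / |v| = √119072 / √432 ≈ 16.602.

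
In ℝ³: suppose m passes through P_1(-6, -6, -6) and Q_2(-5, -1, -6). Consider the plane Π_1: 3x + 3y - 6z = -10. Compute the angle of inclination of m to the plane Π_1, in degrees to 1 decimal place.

A direction vector for m is Q_2 − P_1 = (1, 5, 0).
sin θ = |n·v| / (|n||v|) = |18| / (√54 · √26) = 0.48038.
θ ≈ 28.7°.

28.7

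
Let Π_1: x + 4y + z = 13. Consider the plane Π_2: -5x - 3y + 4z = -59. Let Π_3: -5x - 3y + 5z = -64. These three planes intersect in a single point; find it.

(6, 3, -5)

Solving the 3×3 linear system x + 4y + z = 13, -5x - 3y + 4z = -59, -5x - 3y + 5z = -64 (e.g. by elimination or Cramer's rule, determinant = 17) gives (6, 3, -5).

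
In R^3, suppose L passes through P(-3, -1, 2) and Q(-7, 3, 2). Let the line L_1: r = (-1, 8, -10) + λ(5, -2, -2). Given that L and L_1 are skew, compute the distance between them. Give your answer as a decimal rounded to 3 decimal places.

A direction vector for L is Q − P = (-4, 4, 0).
Common perpendicular direction n = (-4, 4, 0) × (5, -2, -2) = (-8, -8, -12).
With w = (-1, 8, -10) − (-3, -1, 2) = (2, 9, -12), w · n = 56.
Distance = |w · n| / |n| = |56| / √272 ≈ 3.395.

3.395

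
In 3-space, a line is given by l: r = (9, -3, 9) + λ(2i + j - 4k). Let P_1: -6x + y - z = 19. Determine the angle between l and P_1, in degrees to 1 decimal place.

sin θ = |n·v| / (|n||v|) = |-7| / (√38 · √21) = 0.24780.
θ ≈ 14.3°.

14.3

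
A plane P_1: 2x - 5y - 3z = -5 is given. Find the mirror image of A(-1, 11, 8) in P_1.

λ = (n·A − d)/|n|² = (-81 − (-5))/38 = -2.
Reflection = A − 2λn = (-1, 11, 8) − (-4)·(2, -5, -3) = (7, -9, -4).

(7, -9, -4)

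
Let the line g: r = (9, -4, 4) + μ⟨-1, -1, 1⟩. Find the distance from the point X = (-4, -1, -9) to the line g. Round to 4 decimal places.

18.5472

Taking (9, -4, 4) on g with direction v = (-1, -1, 1): w = X − (9, -4, 4) = (-13, 3, -13), and w × v = (-10, 26, 16).
Distance = |w × v| / |v| = √1032 / √3 ≈ 18.5472.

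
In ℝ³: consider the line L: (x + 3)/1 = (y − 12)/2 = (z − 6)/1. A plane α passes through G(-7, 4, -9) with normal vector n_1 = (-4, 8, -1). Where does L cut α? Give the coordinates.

(-6, 6, 3)

L has direction (1, 2, 1) through (-3, 12, 6).
α: n_1·r = n_1·G gives -4x + 8y - z = 69.
Substitute r = (-3, 12, 6) + t(1, 2, 1) into the plane: 102 + 11t = 69, so t = -3.
Intersection: (-3, 12, 6) + (-3)·(1, 2, 1) = (-6, 6, 3).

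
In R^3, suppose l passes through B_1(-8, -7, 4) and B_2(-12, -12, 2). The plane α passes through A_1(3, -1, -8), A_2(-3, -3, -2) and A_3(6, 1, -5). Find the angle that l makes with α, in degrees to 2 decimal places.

20.59

A direction vector for l is B_2 − B_1 = (-4, -5, -2).
A_1A_2 = (-6, -2, 6), A_1A_3 = (3, 2, 3); a normal to α is A_1A_2 × A_1A_3 = (-18, 36, -6).
Using A_1: α has equation -18x + 36y - 6z = -42.
sin θ = |n·v| / (|n||v|) = |-96| / (√1656 · √45) = 0.35167.
θ ≈ 20.59°.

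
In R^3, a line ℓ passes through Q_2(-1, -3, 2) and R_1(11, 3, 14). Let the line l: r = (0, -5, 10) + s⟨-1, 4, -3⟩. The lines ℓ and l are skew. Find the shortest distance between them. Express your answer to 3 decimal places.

3.590

A direction vector for ℓ is R_1 − Q_2 = (12, 6, 12).
Common perpendicular direction n = (12, 6, 12) × (-1, 4, -3) = (-66, 24, 54).
With w = (0, -5, 10) − (-1, -3, 2) = (1, -2, 8), w · n = 318.
Distance = |w · n| / |n| = |318| / √7848 ≈ 3.590.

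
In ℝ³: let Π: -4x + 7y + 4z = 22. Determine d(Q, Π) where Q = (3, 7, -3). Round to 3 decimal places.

n·Q − d = (-4)·(3) + (7)·(7) + (4)·(-3) − 22 = 3; |n| = √81.
Distance = |3| / √81 = 3/√81 ≈ 0.333.

0.333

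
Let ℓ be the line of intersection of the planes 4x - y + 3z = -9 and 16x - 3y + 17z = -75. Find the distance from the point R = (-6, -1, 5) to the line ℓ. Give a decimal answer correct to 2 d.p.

Direction of ℓ: (4, -1, 3) × (16, -3, 17) = (-8, -20, 4).
A point on ℓ: solving the two plane equations with x = 4 gives (4, 1, -8).
Taking (4, 1, -8) on ℓ with direction v = (-8, -20, 4): w = R − (4, 1, -8) = (-10, -2, 13), and w × v = (252, -64, 184).
Distance = |w × v| / |v| = √101456 / √480 ≈ 14.54.

14.54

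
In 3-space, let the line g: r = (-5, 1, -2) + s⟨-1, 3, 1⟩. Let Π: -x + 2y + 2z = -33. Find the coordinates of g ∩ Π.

(-1, -11, -6)

Substitute r = (-5, 1, -2) + t(-1, 3, 1) into the plane: 3 + 9t = -33, so t = -4.
Intersection: (-5, 1, -2) + (-4)·(-1, 3, 1) = (-1, -11, -6).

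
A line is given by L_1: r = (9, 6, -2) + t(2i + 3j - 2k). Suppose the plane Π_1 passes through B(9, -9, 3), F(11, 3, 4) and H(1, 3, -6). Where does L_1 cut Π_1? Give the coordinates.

(7, 3, 0)

BF = (2, 12, 1), BH = (-8, 12, -9); a normal to Π_1 is BF × BH = (-120, 10, 120).
Using B: Π_1 has equation -120x + 10y + 120z = -810.
Substitute r = (9, 6, -2) + t(2, 3, -2) into the plane: -1260 + (-450)t = -810, so t = -1.
Intersection: (9, 6, -2) + (-1)·(2, 3, -2) = (7, 3, 0).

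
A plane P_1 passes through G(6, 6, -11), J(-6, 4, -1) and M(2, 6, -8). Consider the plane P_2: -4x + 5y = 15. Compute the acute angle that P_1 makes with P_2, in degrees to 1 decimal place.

86.7

GJ = (-12, -2, 10), GM = (-4, 0, 3); a normal to P_1 is GJ × GM = (-6, -4, -8).
Using G: P_1 has equation -6x - 4y - 8z = 28.
cos θ = |n₁·n₂| / (|n₁||n₂|) = |4| / (√116 · √41).
θ = arccos(0.05800) ≈ 86.7°.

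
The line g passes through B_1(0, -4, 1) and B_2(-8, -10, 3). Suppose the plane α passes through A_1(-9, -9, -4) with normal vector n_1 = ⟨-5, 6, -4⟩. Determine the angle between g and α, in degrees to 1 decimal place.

2.6

A direction vector for g is B_2 − B_1 = (-8, -6, 2).
α: n_1·r = n_1·A_1 gives -5x + 6y - 4z = 7.
sin θ = |n·v| / (|n||v|) = |-4| / (√77 · √104) = 0.04470.
θ ≈ 2.6°.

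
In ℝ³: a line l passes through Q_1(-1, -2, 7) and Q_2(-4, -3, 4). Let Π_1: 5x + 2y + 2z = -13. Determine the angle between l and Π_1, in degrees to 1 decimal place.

66.7

A direction vector for l is Q_2 − Q_1 = (-3, -1, -3).
sin θ = |n·v| / (|n||v|) = |-23| / (√33 · √19) = 0.91853.
θ ≈ 66.7°.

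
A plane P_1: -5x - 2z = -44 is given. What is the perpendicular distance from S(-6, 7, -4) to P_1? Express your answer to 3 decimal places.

15.227

n·S − d = (-5)·(-6) + (0)·(7) + (-2)·(-4) − (-44) = 82; |n| = √29.
Distance = |82| / √29 = 82/√29 ≈ 15.227.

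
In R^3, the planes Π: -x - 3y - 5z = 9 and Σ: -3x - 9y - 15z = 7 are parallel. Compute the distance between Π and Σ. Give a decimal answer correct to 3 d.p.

1.127

Rescale Σ by 1/3: -x - 3y - 5z = 7/3. Then distance = |9 − (7/3)| / √35 ≈ 1.127.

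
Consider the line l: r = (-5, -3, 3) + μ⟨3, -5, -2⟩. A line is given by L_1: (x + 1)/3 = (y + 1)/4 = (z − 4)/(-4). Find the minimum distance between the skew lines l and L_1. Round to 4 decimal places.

L_1 has direction (3, 4, -4) through (-1, -1, 4).
Common perpendicular direction n = (3, -5, -2) × (3, 4, -4) = (28, 6, 27).
With w = (-1, -1, 4) − (-5, -3, 3) = (4, 2, 1), w · n = 151.
Distance = |w · n| / |n| = |151| / √1549 ≈ 3.8366.

3.8366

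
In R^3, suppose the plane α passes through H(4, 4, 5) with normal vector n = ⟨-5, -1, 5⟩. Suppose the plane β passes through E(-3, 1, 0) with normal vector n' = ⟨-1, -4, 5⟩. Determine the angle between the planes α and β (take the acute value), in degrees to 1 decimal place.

42.7

α: n·r = n·H gives -5x - y + 5z = 1.
β: n'·r = n'·E gives -x - 4y + 5z = -1.
cos θ = |n₁·n₂| / (|n₁||n₂|) = |34| / (√51 · √42).
θ = arccos(0.73463) ≈ 42.7°.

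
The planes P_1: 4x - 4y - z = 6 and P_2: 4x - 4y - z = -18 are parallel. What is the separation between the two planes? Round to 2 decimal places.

Same normal n = (4, -4, -1) with |n| = √33; distance = |6 − (-18)| / |n| = 24/√33 ≈ 4.18.

4.18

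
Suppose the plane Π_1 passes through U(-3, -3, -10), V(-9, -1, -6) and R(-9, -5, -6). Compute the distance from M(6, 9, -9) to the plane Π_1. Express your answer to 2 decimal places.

UV = (-6, 2, 4), UR = (-6, -2, 4); a normal to Π_1 is UV × UR = (16, 0, 24).
Using U: Π_1 has equation 16x + 24z = -288.
n·M − d = (16)·(6) + (0)·(9) + (24)·(-9) − (-288) = 168; |n| = √832.
Distance = |168| / √832 = 168/√832 ≈ 5.82.

5.82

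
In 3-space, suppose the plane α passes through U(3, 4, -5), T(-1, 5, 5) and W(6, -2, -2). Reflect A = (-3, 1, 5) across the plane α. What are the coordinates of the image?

UT = (-4, 1, 10), UW = (3, -6, 3); a normal to α is UT × UW = (63, 42, 21).
Using U: α has equation 63x + 42y + 21z = 252.
λ = (n·A − d)/|n|² = (-42 − 252)/6174 = -1/21.
Reflection = A − 2λn = (-3, 1, 5) − (-2/21)·(63, 42, 21) = (3, 5, 7).

(3, 5, 7)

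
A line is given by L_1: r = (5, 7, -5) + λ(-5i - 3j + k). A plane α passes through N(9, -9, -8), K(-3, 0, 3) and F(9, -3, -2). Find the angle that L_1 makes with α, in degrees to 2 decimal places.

NK = (-12, 9, 11), NF = (0, 6, 6); a normal to α is NK × NF = (-12, 72, -72).
Using N: α has equation -12x + 72y - 72z = -180.
sin θ = |n·v| / (|n||v|) = |-228| / (√10512 · √35) = 0.37589.
θ ≈ 22.08°.

22.08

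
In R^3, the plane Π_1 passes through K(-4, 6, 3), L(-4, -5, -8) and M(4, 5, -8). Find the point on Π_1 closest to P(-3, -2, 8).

KL = (0, -11, -11), KM = (8, -1, -11); a normal to Π_1 is KL × KM = (110, -88, 88).
Using K: Π_1 has equation 110x - 88y + 88z = -704.
Foot = P − λn with λ = (n·P − d)/|n|² = (550 − (-704))/27588 = 1/22.
Foot = (-3, -2, 8) − (1/22)·(110, -88, 88) = (-8, 2, 4).

(-8, 2, 4)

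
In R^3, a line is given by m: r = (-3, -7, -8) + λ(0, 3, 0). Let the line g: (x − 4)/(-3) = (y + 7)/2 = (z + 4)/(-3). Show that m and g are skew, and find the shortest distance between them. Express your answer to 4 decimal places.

g has direction (-3, 2, -3) through (4, -7, -4).
Common perpendicular direction n = (0, 3, 0) × (-3, 2, -3) = (-9, 0, 9).
With w = (4, -7, -4) − (-3, -7, -8) = (7, 0, 4), w · n = -27.
Since n ≠ 0 the lines are not parallel, and w · n = -27 ≠ 0 so they do not intersect; hence they are skew.
Distance = |w · n| / |n| = |-27| / √162 ≈ 2.1213.

2.1213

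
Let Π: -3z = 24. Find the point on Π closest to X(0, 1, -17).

Foot = X − λn with λ = (n·X − d)/|n|² = (51 − 24)/9 = 3.
Foot = (0, 1, -17) − 3·(0, 0, -3) = (0, 1, -8).

(0, 1, -8)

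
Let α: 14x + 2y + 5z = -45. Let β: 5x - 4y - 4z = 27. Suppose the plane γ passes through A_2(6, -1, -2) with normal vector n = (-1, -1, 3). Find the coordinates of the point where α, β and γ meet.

γ: n·r = n·A_2 gives -x - y + 3z = -11.
Solving the 3×3 linear system 14x + 2y + 5z = -45, 5x - 4y - 4z = 27, -x - y + 3z = -11 (e.g. by elimination or Cramer's rule, determinant = -291) gives (-1, -3, -5).

(-1, -3, -5)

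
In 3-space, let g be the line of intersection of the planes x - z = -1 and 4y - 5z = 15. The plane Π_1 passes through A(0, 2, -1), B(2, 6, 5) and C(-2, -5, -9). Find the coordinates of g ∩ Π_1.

Direction of g: (1, 0, -1) × (0, 4, -5) = (4, 5, 4).
A point on g: solving the two plane equations with x = -8 gives (-8, -5, -7).
AB = (2, 4, 6), AC = (-2, -7, -8); a normal to Π_1 is AB × AC = (10, 4, -6).
Using A: Π_1 has equation 10x + 4y - 6z = 14.
Substitute r = (-8, -5, -7) + t(4, 5, 4) into the plane: -58 + 36t = 14, so t = 2.
Intersection: (-8, -5, -7) + 2·(4, 5, 4) = (0, 5, 1).

(0, 5, 1)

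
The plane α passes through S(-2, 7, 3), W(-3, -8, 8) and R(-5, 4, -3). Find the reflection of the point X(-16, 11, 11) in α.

SW = (-1, -15, 5), SR = (-3, -3, -6); a normal to α is SW × SR = (105, -21, -42).
Using S: α has equation 105x - 21y - 42z = -483.
λ = (n·X − d)/|n|² = (-2373 − (-483))/13230 = -1/7.
Reflection = X − 2λn = (-16, 11, 11) − (-2/7)·(105, -21, -42) = (14, 5, -1).

(14, 5, -1)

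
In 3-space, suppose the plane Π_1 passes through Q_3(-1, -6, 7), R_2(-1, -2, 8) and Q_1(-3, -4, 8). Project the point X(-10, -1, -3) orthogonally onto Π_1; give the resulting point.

(-7, -4, 9)

Q_3R_2 = (0, 4, 1), Q_3Q_1 = (-2, 2, 1); a normal to Π_1 is Q_3R_2 × Q_3Q_1 = (2, -2, 8).
Using Q_3: Π_1 has equation 2x - 2y + 8z = 66.
Foot = X − λn with λ = (n·X − d)/|n|² = (-42 − 66)/72 = -3/2.
Foot = (-10, -1, -3) − (-3/2)·(2, -2, 8) = (-7, -4, 9).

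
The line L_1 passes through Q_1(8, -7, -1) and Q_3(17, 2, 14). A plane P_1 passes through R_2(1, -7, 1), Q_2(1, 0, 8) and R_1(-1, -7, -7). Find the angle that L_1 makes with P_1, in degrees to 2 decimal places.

21.07

A direction vector for L_1 is Q_3 − Q_1 = (9, 9, 15).
R_2Q_2 = (0, 7, 7), R_2R_1 = (-2, 0, -8); a normal to P_1 is R_2Q_2 × R_2R_1 = (-56, -14, 14).
Using R_2: P_1 has equation -56x - 14y + 14z = 56.
sin θ = |n·v| / (|n||v|) = |-420| / (√3528 · √387) = 0.35944.
θ ≈ 21.07°.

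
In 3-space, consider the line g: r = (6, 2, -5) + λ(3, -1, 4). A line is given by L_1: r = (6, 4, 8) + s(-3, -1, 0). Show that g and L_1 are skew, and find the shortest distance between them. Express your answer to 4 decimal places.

7.2857

Common perpendicular direction n = (3, -1, 4) × (-3, -1, 0) = (4, -12, -6).
With w = (6, 4, 8) − (6, 2, -5) = (0, 2, 13), w · n = -102.
Since n ≠ 0 the lines are not parallel, and w · n = -102 ≠ 0 so they do not intersect; hence they are skew.
Distance = |w · n| / |n| = |-102| / √196 ≈ 7.2857.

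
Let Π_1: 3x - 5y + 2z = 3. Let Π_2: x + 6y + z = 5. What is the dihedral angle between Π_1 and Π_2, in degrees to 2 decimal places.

48.86

cos θ = |n₁·n₂| / (|n₁||n₂|) = |-25| / (√38 · √38).
θ = arccos(0.65789) ≈ 48.86°.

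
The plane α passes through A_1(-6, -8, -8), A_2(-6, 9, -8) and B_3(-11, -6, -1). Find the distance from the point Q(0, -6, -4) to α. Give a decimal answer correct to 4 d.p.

A_1A_2 = (0, 17, 0), A_1B_3 = (-5, 2, 7); a normal to α is A_1A_2 × A_1B_3 = (119, 0, 85).
Using A_1: α has equation 119x + 85z = -1394.
n·Q − d = (119)·(0) + (0)·(-6) + (85)·(-4) − (-1394) = 1054; |n| = √21386.
Distance = |1054| / √21386 = 1054/√21386 ≈ 7.2074.

7.2074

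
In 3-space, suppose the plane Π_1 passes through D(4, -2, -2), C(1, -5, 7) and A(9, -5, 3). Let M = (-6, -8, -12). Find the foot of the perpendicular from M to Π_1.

DC = (-3, -3, 9), DA = (5, -3, 5); a normal to Π_1 is DC × DA = (12, 60, 24).
Using D: Π_1 has equation 12x + 60y + 24z = -120.
Foot = M − λn with λ = (n·M − d)/|n|² = (-840 − (-120))/4320 = -1/6.
Foot = (-6, -8, -12) − (-1/6)·(12, 60, 24) = (-4, 2, -8).

(-4, 2, -8)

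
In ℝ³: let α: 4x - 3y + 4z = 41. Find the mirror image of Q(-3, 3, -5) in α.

λ = (n·Q − d)/|n|² = (-41 − 41)/41 = -2.
Reflection = Q − 2λn = (-3, 3, -5) − (-4)·(4, -3, 4) = (13, -9, 11).

(13, -9, 11)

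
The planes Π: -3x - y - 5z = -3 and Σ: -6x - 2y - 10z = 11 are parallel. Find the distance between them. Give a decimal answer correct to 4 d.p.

Rescale Σ by 1/2: -3x - y - 5z = 11/2. Then distance = |-3 − (11/2)| / √35 ≈ 1.4368.

1.4368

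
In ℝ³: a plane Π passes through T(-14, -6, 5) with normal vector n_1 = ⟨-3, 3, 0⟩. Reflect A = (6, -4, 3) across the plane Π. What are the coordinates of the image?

(-12, 14, 3)

Π: n_1·r = n_1·T gives -3x + 3y = 24.
λ = (n·A − d)/|n|² = (-30 − 24)/18 = -3.
Reflection = A − 2λn = (6, -4, 3) − (-6)·(-3, 3, 0) = (-12, 14, 3).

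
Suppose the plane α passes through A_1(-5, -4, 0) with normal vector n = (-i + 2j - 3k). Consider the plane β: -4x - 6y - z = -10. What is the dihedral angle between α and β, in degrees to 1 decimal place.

α: n·r = n·A_1 gives -x + 2y - 3z = -3.
cos θ = |n₁·n₂| / (|n₁||n₂|) = |-5| / (√14 · √53).
θ = arccos(0.18356) ≈ 79.4°.

79.4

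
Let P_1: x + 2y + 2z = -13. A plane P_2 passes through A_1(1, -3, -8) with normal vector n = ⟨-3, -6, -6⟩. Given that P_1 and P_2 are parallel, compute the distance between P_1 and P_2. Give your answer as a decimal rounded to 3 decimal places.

P_2: n·r = n·A_1 gives -3x - 6y - 6z = 63.
Rescale P_2 by 1/(-3): x + 2y + 2z = -21. Then distance = |-13 − (-21)| / √9 ≈ 2.667.

2.667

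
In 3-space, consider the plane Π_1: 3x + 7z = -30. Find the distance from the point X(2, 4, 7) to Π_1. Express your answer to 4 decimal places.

n·X − d = (3)·(2) + (0)·(4) + (7)·(7) − (-30) = 85; |n| = √58.
Distance = |85| / √58 = 85/√58 ≈ 11.1610.

11.1610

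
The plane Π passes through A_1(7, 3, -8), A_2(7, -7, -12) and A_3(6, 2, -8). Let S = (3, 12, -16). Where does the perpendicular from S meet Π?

(7, 8, -6)

A_1A_2 = (0, -10, -4), A_1A_3 = (-1, -1, 0); a normal to Π is A_1A_2 × A_1A_3 = (-4, 4, -10).
Using A_1: Π has equation -4x + 4y - 10z = 64.
Foot = S − λn with λ = (n·S − d)/|n|² = (196 − 64)/132 = 1.
Foot = (3, 12, -16) − 1·(-4, 4, -10) = (7, 8, -6).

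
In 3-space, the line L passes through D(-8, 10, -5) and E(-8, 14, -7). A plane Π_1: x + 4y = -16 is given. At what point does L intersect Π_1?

(-8, -2, 1)

A direction vector for L is E − D = (0, 4, -2).
Substitute r = (-8, 10, -5) + t(0, 4, -2) into the plane: 32 + 16t = -16, so t = -3.
Intersection: (-8, 10, -5) + (-3)·(0, 4, -2) = (-8, -2, 1).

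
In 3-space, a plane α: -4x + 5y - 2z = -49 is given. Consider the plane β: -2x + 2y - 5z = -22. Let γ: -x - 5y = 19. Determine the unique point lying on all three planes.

(6, -5, 0)

Solving the 3×3 linear system -4x + 5y - 2z = -49, -2x + 2y - 5z = -22, -x - 5y = 19 (e.g. by elimination or Cramer's rule, determinant = 101) gives (6, -5, 0).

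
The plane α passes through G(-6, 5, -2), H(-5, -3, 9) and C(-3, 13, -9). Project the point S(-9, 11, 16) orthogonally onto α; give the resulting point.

GH = (1, -8, 11), GC = (3, 8, -7); a normal to α is GH × GC = (-32, 40, 32).
Using G: α has equation -32x + 40y + 32z = 328.
Foot = S − λn with λ = (n·S − d)/|n|² = (1240 − 328)/3648 = 1/4.
Foot = (-9, 11, 16) − (1/4)·(-32, 40, 32) = (-1, 1, 8).

(-1, 1, 8)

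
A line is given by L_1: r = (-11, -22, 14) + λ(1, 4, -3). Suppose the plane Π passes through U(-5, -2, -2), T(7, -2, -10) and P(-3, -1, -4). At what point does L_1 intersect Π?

(-7, -6, 2)

UT = (12, 0, -8), UP = (2, 1, -2); a normal to Π is UT × UP = (8, 8, 12).
Using U: Π has equation 8x + 8y + 12z = -80.
Substitute r = (-11, -22, 14) + t(1, 4, -3) into the plane: -96 + 4t = -80, so t = 4.
Intersection: (-11, -22, 14) + 4·(1, 4, -3) = (-7, -6, 2).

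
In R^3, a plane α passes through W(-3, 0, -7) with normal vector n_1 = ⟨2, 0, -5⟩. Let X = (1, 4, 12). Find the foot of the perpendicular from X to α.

(7, 4, -3)

α: n_1·r = n_1·W gives 2x - 5z = 29.
Foot = X − λn with λ = (n·X − d)/|n|² = (-58 − 29)/29 = -3.
Foot = (1, 4, 12) − (-3)·(2, 0, -5) = (7, 4, -3).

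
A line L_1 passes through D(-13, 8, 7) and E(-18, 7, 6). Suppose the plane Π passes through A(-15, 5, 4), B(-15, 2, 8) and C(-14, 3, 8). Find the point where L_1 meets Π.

A direction vector for L_1 is E − D = (-5, -1, -1).
AB = (0, -3, 4), AC = (1, -2, 4); a normal to Π is AB × AC = (-4, 4, 3).
Using A: Π has equation -4x + 4y + 3z = 92.
Substitute r = (-13, 8, 7) + t(-5, -1, -1) into the plane: 105 + 13t = 92, so t = -1.
Intersection: (-13, 8, 7) + (-1)·(-5, -1, -1) = (-8, 9, 8).

(-8, 9, 8)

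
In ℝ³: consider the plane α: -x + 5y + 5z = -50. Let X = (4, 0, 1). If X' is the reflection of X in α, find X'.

λ = (n·X − d)/|n|² = (1 − (-50))/51 = 1.
Reflection = X − 2λn = (4, 0, 1) − 2·(-1, 5, 5) = (6, -10, -9).

(6, -10, -9)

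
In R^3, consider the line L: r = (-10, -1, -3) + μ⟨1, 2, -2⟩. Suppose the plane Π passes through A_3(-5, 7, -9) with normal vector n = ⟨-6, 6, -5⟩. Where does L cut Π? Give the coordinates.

(-7, 5, -9)

Π: n·r = n·A_3 gives -6x + 6y - 5z = 117.
Substitute r = (-10, -1, -3) + t(1, 2, -2) into the plane: 69 + 16t = 117, so t = 3.
Intersection: (-10, -1, -3) + 3·(1, 2, -2) = (-7, 5, -9).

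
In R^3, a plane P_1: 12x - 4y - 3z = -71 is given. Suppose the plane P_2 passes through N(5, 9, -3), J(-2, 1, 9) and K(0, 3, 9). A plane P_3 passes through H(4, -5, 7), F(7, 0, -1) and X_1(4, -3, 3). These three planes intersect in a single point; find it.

(-8, -4, -3)

NJ = (-7, -8, 12), NK = (-5, -6, 12); a normal to P_2 is NJ × NK = (-24, 24, 2).
Using N: P_2 has equation -24x + 24y + 2z = 90.
HF = (3, 5, -8), HX_1 = (0, 2, -4); a normal to P_3 is HF × HX_1 = (-4, 12, 6).
Using H: P_3 has equation -4x + 12y + 6z = -34.
Solving the 3×3 linear system 12x - 4y - 3z = -71, -24x + 24y + 2z = 90, -4x + 12y + 6z = -34 (e.g. by elimination or Cramer's rule, determinant = 1472) gives (-8, -4, -3).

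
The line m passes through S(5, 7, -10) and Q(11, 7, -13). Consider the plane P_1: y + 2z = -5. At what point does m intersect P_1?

(-3, 7, -6)

A direction vector for m is Q − S = (6, 0, -3).
Substitute r = (5, 7, -10) + t(6, 0, -3) into the plane: -13 + (-6)t = -5, so t = -4/3.
Intersection: (5, 7, -10) + (-4/3)·(6, 0, -3) = (-3, 7, -6).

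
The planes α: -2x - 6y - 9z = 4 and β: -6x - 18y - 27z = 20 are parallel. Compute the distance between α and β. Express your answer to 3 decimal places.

0.242

Rescale β by 1/3: -2x - 6y - 9z = 20/3. Then distance = |4 − (20/3)| / √121 ≈ 0.242.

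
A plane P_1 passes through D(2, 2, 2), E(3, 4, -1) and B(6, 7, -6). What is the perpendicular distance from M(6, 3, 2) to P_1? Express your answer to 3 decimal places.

DE = (1, 2, -3), DB = (4, 5, -8); a normal to P_1 is DE × DB = (-1, -4, -3).
Using D: P_1 has equation -x - 4y - 3z = -16.
n·M − d = (-1)·(6) + (-4)·(3) + (-3)·(2) − (-16) = -8; |n| = √26.
Distance = |-8| / √26 = 8/√26 ≈ 1.569.

1.569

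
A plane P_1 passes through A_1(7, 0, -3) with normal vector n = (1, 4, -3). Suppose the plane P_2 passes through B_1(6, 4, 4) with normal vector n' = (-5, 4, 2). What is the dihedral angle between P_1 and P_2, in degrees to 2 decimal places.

81.59

P_1: n·r = n·A_1 gives x + 4y - 3z = 16.
P_2: n'·r = n'·B_1 gives -5x + 4y + 2z = -6.
cos θ = |n₁·n₂| / (|n₁||n₂|) = |5| / (√26 · √45).
θ = arccos(0.14618) ≈ 81.59°.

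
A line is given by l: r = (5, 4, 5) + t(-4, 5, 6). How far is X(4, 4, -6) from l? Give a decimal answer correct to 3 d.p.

8.490

Taking (5, 4, 5) on l with direction v = (-4, 5, 6): w = X − (5, 4, 5) = (-1, 0, -11), and w × v = (55, 50, -5).
Distance = |w × v| / |v| = √5550 / √77 ≈ 8.490.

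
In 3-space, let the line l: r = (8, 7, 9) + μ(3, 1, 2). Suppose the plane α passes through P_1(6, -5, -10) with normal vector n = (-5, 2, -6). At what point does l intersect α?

α: n·r = n·P_1 gives -5x + 2y - 6z = 20.
Substitute r = (8, 7, 9) + t(3, 1, 2) into the plane: -80 + (-25)t = 20, so t = -4.
Intersection: (8, 7, 9) + (-4)·(3, 1, 2) = (-4, 3, 1).

(-4, 3, 1)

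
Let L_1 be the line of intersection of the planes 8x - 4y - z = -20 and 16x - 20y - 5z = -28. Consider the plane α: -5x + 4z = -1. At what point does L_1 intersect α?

(-3, 0, -4)

Direction of L_1: (8, -4, -1) × (16, -20, -5) = (0, 24, -96).
A point on L_1: solving the two plane equations with y = 3 gives (-3, 3, -16).
Substitute r = (-3, 3, -16) + t(0, 24, -96) into the plane: -49 + (-384)t = -1, so t = -1/8.
Intersection: (-3, 3, -16) + (-1/8)·(0, 24, -96) = (-3, 0, -4).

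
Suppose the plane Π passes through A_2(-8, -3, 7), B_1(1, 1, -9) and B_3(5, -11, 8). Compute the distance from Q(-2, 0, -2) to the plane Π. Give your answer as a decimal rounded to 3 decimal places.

A_2B_1 = (9, 4, -16), A_2B_3 = (13, -8, 1); a normal to Π is A_2B_1 × A_2B_3 = (-124, -217, -124).
Using A_2: Π has equation -124x - 217y - 124z = 775.
n·Q − d = (-124)·(-2) + (-217)·(0) + (-124)·(-2) − 775 = -279; |n| = √77841.
Distance = |-279| / √77841 = 279/√77841 ≈ 1.000.

1.000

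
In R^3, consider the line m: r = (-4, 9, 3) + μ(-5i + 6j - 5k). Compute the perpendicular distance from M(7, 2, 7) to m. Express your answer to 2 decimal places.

Taking (-4, 9, 3) on m with direction v = (-5, 6, -5): w = M − (-4, 9, 3) = (11, -7, 4), and w × v = (11, 35, 31).
Distance = |w × v| / |v| = √2307 / √86 ≈ 5.18.

5.18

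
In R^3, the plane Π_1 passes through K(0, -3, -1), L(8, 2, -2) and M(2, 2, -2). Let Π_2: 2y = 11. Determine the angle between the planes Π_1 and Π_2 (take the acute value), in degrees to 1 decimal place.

78.7

KL = (8, 5, -1), KM = (2, 5, -1); a normal to Π_1 is KL × KM = (0, 6, 30).
Using K: Π_1 has equation 6y + 30z = -48.
cos θ = |n₁·n₂| / (|n₁||n₂|) = |12| / (√936 · √4).
θ = arccos(0.19612) ≈ 78.7°.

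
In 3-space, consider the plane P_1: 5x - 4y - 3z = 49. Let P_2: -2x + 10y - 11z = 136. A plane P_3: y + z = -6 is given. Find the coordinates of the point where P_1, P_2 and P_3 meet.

(7, 4, -10)

Solving the 3×3 linear system 5x - 4y - 3z = 49, -2x + 10y - 11z = 136, y + z = -6 (e.g. by elimination or Cramer's rule, determinant = 103) gives (7, 4, -10).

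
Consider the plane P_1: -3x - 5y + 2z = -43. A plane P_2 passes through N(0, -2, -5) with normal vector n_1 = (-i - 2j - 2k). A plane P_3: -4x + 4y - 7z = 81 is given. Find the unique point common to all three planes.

P_2: n_1·r = n_1·N gives -x - 2y - 2z = 14.
Solving the 3×3 linear system -3x - 5y + 2z = -43, -x - 2y - 2z = 14, -4x + 4y - 7z = 81 (e.g. by elimination or Cramer's rule, determinant = -95) gives (2, 3, -11).

(2, 3, -11)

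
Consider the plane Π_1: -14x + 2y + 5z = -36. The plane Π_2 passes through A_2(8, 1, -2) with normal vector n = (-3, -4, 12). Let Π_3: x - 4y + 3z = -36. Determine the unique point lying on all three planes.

(4, 10, 0)

Π_2: n·r = n·A_2 gives -3x - 4y + 12z = -52.
Solving the 3×3 linear system -14x + 2y + 5z = -36, -3x - 4y + 12z = -52, x - 4y + 3z = -36 (e.g. by elimination or Cramer's rule, determinant = -382) gives (4, 10, 0).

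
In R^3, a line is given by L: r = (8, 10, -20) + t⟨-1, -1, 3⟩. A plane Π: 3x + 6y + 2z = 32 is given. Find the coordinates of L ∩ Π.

(4, 6, -8)

Substitute r = (8, 10, -20) + t(-1, -1, 3) into the plane: 44 + (-3)t = 32, so t = 4.
Intersection: (8, 10, -20) + 4·(-1, -1, 3) = (4, 6, -8).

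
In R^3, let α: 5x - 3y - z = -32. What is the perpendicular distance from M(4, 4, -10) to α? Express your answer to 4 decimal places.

n·M − d = (5)·(4) + (-3)·(4) + (-1)·(-10) − (-32) = 50; |n| = √35.
Distance = |50| / √35 = 50/√35 ≈ 8.4515.

8.4515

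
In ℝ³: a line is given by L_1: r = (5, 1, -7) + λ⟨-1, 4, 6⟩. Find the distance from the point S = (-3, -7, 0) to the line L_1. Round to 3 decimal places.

13.072

Taking (5, 1, -7) on L_1 with direction v = (-1, 4, 6): w = S − (5, 1, -7) = (-8, -8, 7), and w × v = (-76, 41, -40).
Distance = |w × v| / |v| = √9057 / √53 ≈ 13.072.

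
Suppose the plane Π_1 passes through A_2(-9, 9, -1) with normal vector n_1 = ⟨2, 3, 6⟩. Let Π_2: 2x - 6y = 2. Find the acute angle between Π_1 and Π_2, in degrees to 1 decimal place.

Π_1: n_1·r = n_1·A_2 gives 2x + 3y + 6z = 3.
cos θ = |n₁·n₂| / (|n₁||n₂|) = |-14| / (√49 · √40).
θ = arccos(0.31623) ≈ 71.6°.

71.6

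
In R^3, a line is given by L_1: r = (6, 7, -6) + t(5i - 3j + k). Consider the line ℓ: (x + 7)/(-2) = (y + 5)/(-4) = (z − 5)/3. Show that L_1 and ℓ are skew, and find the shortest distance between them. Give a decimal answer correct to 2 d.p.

ℓ has direction (-2, -4, 3) through (-7, -5, 5).
Common perpendicular direction n = (5, -3, 1) × (-2, -4, 3) = (-5, -17, -26).
With w = (-7, -5, 5) − (6, 7, -6) = (-13, -12, 11), w · n = -17.
Since n ≠ 0 the lines are not parallel, and w · n = -17 ≠ 0 so they do not intersect; hence they are skew.
Distance = |w · n| / |n| = |-17| / √990 ≈ 0.54.

0.54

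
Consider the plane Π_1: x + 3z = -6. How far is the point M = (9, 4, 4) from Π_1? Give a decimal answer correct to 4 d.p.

n·M − d = (1)·(9) + (0)·(4) + (3)·(4) − (-6) = 27; |n| = √10.
Distance = |27| / √10 = 27/√10 ≈ 8.5381.

8.5381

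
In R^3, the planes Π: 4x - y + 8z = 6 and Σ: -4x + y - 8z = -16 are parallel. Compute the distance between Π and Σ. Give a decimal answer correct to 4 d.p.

Rescale Σ by 1/(-1): 4x - y + 8z = 16. Then distance = |6 − 16| / √81 ≈ 1.1111.

1.1111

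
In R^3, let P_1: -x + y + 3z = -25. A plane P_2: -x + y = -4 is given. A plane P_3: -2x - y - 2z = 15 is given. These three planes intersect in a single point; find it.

Solving the 3×3 linear system -x + y + 3z = -25, -x + y = -4, -2x - y - 2z = 15 (e.g. by elimination or Cramer's rule, determinant = 9) gives (1, -3, -7).

(1, -3, -7)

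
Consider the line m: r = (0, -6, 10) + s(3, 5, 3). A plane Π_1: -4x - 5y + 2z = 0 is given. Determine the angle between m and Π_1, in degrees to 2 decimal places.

44.81

sin θ = |n·v| / (|n||v|) = |-31| / (√45 · √43) = 0.70473.
θ ≈ 44.81°.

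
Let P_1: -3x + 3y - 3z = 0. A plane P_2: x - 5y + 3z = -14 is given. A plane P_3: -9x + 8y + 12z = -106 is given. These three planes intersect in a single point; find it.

(6, 1, -5)

Solving the 3×3 linear system -3x + 3y - 3z = 0, x - 5y + 3z = -14, -9x + 8y + 12z = -106 (e.g. by elimination or Cramer's rule, determinant = 246) gives (6, 1, -5).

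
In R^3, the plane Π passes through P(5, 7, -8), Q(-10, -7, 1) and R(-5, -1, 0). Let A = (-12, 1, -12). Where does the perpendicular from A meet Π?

(-4, -5, -8)

PQ = (-15, -14, 9), PR = (-10, -8, 8); a normal to Π is PQ × PR = (-40, 30, -20).
Using P: Π has equation -40x + 30y - 20z = 170.
Foot = A − λn with λ = (n·A − d)/|n|² = (750 − 170)/2900 = 1/5.
Foot = (-12, 1, -12) − (1/5)·(-40, 30, -20) = (-4, -5, -8).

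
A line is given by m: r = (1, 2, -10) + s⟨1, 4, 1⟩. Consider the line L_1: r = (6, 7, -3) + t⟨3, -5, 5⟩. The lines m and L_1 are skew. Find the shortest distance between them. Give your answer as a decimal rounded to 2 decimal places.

Common perpendicular direction n = (1, 4, 1) × (3, -5, 5) = (25, -2, -17).
With w = (6, 7, -3) − (1, 2, -10) = (5, 5, 7), w · n = -4.
Distance = |w · n| / |n| = |-4| / √918 ≈ 0.13.

0.13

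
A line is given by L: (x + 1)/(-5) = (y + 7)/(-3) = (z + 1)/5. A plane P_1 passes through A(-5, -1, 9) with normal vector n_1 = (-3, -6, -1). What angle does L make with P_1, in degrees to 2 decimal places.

L has direction (-5, -3, 5) through (-1, -7, -1).
P_1: n_1·r = n_1·A gives -3x - 6y - z = 12.
sin θ = |n·v| / (|n||v|) = |28| / (√46 · √59) = 0.53747.
θ ≈ 32.51°.

32.51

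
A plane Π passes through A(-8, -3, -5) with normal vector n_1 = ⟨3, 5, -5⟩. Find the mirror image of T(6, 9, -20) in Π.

Π: n_1·r = n_1·A gives 3x + 5y - 5z = -14.
λ = (n·T − d)/|n|² = (163 − (-14))/59 = 3.
Reflection = T − 2λn = (6, 9, -20) − 6·(3, 5, -5) = (-12, -21, 10).

(-12, -21, 10)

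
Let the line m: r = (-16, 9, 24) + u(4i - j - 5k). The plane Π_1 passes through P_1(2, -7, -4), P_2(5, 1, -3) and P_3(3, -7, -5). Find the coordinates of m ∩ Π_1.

(0, 5, 4)

P_1P_2 = (3, 8, 1), P_1P_3 = (1, 0, -1); a normal to Π_1 is P_1P_2 × P_1P_3 = (-8, 4, -8).
Using P_1: Π_1 has equation -8x + 4y - 8z = -12.
Substitute r = (-16, 9, 24) + t(4, -1, -5) into the plane: -28 + 4t = -12, so t = 4.
Intersection: (-16, 9, 24) + 4·(4, -1, -5) = (0, 5, 4).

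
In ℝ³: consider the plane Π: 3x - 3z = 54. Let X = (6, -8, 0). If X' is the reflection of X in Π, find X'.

(18, -8, -12)

λ = (n·X − d)/|n|² = (18 − 54)/18 = -2.
Reflection = X − 2λn = (6, -8, 0) − (-4)·(3, 0, -3) = (18, -8, -12).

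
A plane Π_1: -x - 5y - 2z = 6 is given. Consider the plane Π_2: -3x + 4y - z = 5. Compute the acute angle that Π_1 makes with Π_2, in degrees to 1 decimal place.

cos θ = |n₁·n₂| / (|n₁||n₂|) = |-15| / (√30 · √26).
θ = arccos(0.53709) ≈ 57.5°.

57.5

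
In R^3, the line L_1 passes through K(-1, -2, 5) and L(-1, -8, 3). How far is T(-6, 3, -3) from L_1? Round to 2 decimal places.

A direction vector for L_1 is L − K = (0, -6, -2).
Taking (-1, -2, 5) on L_1 with direction v = (0, -6, -2): w = T − (-1, -2, 5) = (-5, 5, -8), and w × v = (-58, -10, 30).
Distance = |w × v| / |v| = √4364 / √40 ≈ 10.45.

10.45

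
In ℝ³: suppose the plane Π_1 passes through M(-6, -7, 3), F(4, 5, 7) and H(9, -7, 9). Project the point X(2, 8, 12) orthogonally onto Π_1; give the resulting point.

(4, 8, 7)

MF = (10, 12, 4), MH = (15, 0, 6); a normal to Π_1 is MF × MH = (72, 0, -180).
Using M: Π_1 has equation 72x - 180z = -972.
Foot = X − λn with λ = (n·X − d)/|n|² = (-2016 − (-972))/37584 = -1/36.
Foot = (2, 8, 12) − (-1/36)·(72, 0, -180) = (4, 8, 7).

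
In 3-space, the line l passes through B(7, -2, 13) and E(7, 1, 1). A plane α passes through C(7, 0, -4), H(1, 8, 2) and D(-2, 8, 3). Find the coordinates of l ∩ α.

(7, 2, -3)

A direction vector for l is E − B = (0, 3, -12).
CH = (-6, 8, 6), CD = (-9, 8, 7); a normal to α is CH × CD = (8, -12, 24).
Using C: α has equation 8x - 12y + 24z = -40.
Substitute r = (7, -2, 13) + t(0, 3, -12) into the plane: 392 + (-324)t = -40, so t = 4/3.
Intersection: (7, -2, 13) + (4/3)·(0, 3, -12) = (7, 2, -3).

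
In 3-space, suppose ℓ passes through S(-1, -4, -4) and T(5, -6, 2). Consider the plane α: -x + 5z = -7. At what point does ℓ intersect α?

(2, -5, -1)

A direction vector for ℓ is T − S = (6, -2, 6).
Substitute r = (-1, -4, -4) + t(6, -2, 6) into the plane: -19 + 24t = -7, so t = 1/2.
Intersection: (-1, -4, -4) + (1/2)·(6, -2, 6) = (2, -5, -1).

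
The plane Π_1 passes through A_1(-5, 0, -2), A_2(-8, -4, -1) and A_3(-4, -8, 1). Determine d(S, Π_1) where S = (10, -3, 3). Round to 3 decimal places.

1.667

A_1A_2 = (-3, -4, 1), A_1A_3 = (1, -8, 3); a normal to Π_1 is A_1A_2 × A_1A_3 = (-4, 10, 28).
Using A_1: Π_1 has equation -4x + 10y + 28z = -36.
n·S − d = (-4)·(10) + (10)·(-3) + (28)·(3) − (-36) = 50; |n| = √900.
Distance = |50| / √900 = 50/√900 ≈ 1.667.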